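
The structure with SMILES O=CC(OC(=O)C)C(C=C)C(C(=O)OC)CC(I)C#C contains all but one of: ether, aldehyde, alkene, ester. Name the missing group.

ester: present (CH(OCOCH3) — pendant –OC(=O)CH3: an acyloxy group → ester).
alkene: present (CH(CH=CH2) — pendant –CH=CH2: C=C double bond → alkene).
aldehyde: present (OHC — terminal –CHO: carbonyl C bonded to H and C → aldehyde).
ether: absent. In each of CH(OCOCH3) and CH(COOCH3), the C–O–C oxygen is adjacent to a C=O, so it belongs to an ester, not an ether.

ether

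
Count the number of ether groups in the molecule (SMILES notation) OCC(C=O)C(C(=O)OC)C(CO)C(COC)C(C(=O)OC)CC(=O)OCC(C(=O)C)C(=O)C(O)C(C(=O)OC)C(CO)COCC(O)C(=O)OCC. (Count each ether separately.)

HO– on an sp³ carbon → alcohol.
pendant –CHO: carbonyl C bonded to C and H → aldehyde.
pendant –COOCH3: carbonyl C bonded to C and –OCH3 → ester.
pendant –CH2OH on an sp³ backbone C → alcohol.
pendant –CH2OCH3: C–O–C linkage → ether.
pendant –COOCH3: carbonyl C bonded to C and –OCH3 → ester.
–C(=O)–O–C with C on the carbonyl side → ester.
pendant –COCH3: carbonyl C bonded to two carbons → ketone.
–C(=O)– with carbon on both sides → ketone.
–OH on an sp³ carbon → alcohol (secondary).
pendant –COOCH3: carbonyl C bonded to C and –OCH3 → ester.
pendant –CH2OH on an sp³ backbone C → alcohol.
C–O–C with sp³ carbons on both sides and no adjacent C=O → ether.
–OH on an sp³ carbon → alcohol (secondary).
–C(=O)OCH2CH3: carbonyl C bonded to C and to –OEt → ester.
Ether appears at: CH(CH2OCH3), CH2OCH2 → 2.

2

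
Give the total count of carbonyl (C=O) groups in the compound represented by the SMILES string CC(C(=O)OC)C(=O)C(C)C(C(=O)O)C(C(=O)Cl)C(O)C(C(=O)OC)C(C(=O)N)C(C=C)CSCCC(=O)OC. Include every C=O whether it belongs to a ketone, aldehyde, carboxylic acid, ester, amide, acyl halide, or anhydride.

CH(COOCH3): ester, 1 C=O (running total 1).
CO: ketone, 1 C=O (running total 2).
CH(COOH): carboxylic acid, 1 C=O (running total 3).
CH(COCl): acyl halide, 1 C=O (running total 4).
CH(COOCH3): ester, 1 C=O (running total 5).
CH(CONH2): amide, 1 C=O (running total 6).
COOCH3: ester, 1 C=O (running total 7).

7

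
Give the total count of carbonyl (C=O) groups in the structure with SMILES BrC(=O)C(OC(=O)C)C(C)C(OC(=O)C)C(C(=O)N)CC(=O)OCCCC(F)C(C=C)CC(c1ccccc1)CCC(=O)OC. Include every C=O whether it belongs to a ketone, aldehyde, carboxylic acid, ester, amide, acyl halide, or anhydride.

BrCO: acyl halide, 1 C=O (running total 1).
CH(OCOCH3): ester, 1 C=O (running total 2).
CH(OCOCH3): ester, 1 C=O (running total 3).
CH(CONH2): amide, 1 C=O (running total 4).
CH2COOCH2: ester, 1 C=O (running total 5).
COOCH3: ester, 1 C=O (running total 6).

6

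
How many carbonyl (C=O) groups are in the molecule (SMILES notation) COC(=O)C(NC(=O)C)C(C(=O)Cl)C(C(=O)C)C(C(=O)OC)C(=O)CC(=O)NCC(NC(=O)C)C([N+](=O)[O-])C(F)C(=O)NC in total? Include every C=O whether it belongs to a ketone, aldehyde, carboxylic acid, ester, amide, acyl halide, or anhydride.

9

CH3OOC: ester, 1 C=O (running total 1).
CH(NHCOCH3): amide, 1 C=O (running total 2).
CH(COCl): acyl halide, 1 C=O (running total 3).
CH(COCH3): ketone, 1 C=O (running total 4).
CH(COOCH3): ester, 1 C=O (running total 5).
CO: ketone, 1 C=O (running total 6).
CH2CONHCH2: amide, 1 C=O (running total 7).
CH(NHCOCH3): amide, 1 C=O (running total 8).
CONHCH3: amide, 1 C=O (running total 9).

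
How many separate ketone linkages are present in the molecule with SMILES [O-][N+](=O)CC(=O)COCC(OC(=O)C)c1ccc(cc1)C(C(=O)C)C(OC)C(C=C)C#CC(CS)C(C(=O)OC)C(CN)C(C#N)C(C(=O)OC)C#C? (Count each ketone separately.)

Reading the structure from left to right:
  O2NCH2: –NO2 on carbon → nitro group.
  CO: –C(=O)– with carbon on both sides → ketone.
  CH2OCH2: C–O–C with sp³ carbons on both sides and no adjacent C=O → ether.
  CH(OCOCH3): pendant –OC(=O)CH3: an acyloxy group → ester.
  C6H4: para-disubstituted benzene ring → arene.
  CH(COCH3): pendant –COCH3: carbonyl C bonded to two carbons → ketone.
  CH(OCH3): pendant –OCH3: C–O–C with sp³ C, no adjacent C=O → ether.
  CH(CH=CH2): pendant –CH=CH2: C=C double bond → alkene.
  C≡C: C≡C triple bond → alkyne.
  CH(CH2SH): pendant –CH2SH → thiol.
  CH(COOCH3): pendant –COOCH3: carbonyl C bonded to C and –OCH3 → ester.
  CH(CH2NH2): pendant –CH2NH2: N on sp³ C, no adjacent C=O → amine.
  CH(CN): pendant –C≡N: nitrile.
  CH(COOCH3): pendant –COOCH3: carbonyl C bonded to C and –OCH3 → ester.
  C≡CH: C≡C triple bond → alkyne.
Ketone appears at: CO, CH(COCH3) → 2.

2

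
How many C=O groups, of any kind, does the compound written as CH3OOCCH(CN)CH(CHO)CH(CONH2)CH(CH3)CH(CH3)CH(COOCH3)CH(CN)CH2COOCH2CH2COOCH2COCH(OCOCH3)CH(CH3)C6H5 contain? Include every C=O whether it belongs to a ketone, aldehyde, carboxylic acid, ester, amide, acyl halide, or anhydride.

8

CH3OOC: ester, 1 C=O (running total 1).
CH(CHO): aldehyde, 1 C=O (running total 2).
CH(CONH2): amide, 1 C=O (running total 3).
CH(COOCH3): ester, 1 C=O (running total 4).
CH2COOCH2: ester, 1 C=O (running total 5).
CH2COOCH2: ester, 1 C=O (running total 6).
CO: ketone, 1 C=O (running total 7).
CH(OCOCH3): ester, 1 C=O (running total 8).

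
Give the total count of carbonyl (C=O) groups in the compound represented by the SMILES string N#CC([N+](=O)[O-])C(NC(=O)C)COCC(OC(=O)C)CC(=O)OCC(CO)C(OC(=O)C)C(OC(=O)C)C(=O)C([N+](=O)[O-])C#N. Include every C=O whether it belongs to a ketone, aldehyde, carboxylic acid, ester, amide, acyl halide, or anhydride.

CH(NHCOCH3): amide, 1 C=O (running total 1).
CH(OCOCH3): ester, 1 C=O (running total 2).
CH2COOCH2: ester, 1 C=O (running total 3).
CH(OCOCH3): ester, 1 C=O (running total 4).
CH(OCOCH3): ester, 1 C=O (running total 5).
CO: ketone, 1 C=O (running total 6).

6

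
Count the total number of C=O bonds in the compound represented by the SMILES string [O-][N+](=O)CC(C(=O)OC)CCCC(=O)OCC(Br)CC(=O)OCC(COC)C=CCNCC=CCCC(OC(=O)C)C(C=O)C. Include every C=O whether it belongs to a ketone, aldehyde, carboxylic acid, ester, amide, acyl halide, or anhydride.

5

CH(COOCH3): ester, 1 C=O (running total 1).
CH2COOCH2: ester, 1 C=O (running total 2).
CH2COOCH2: ester, 1 C=O (running total 3).
CH(OCOCH3): ester, 1 C=O (running total 4).
CH(CHO): aldehyde, 1 C=O (running total 5).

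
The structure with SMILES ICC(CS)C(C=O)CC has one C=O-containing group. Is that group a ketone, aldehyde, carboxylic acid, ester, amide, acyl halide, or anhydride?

The carbonyl is in the CH(CHO) segment: pendant –CHO: carbonyl C bonded to C and H → aldehyde.

aldehyde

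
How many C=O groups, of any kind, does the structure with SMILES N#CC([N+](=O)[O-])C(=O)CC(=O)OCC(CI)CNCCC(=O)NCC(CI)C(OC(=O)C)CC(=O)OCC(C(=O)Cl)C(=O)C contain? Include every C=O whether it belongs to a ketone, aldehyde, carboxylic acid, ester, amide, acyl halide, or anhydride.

7

CO: ketone, 1 C=O (running total 1).
CH2COOCH2: ester, 1 C=O (running total 2).
CH2CONHCH2: amide, 1 C=O (running total 3).
CH(OCOCH3): ester, 1 C=O (running total 4).
CH2COOCH2: ester, 1 C=O (running total 5).
CH(COCl): acyl halide, 1 C=O (running total 6).
CO: ketone, 1 C=O (running total 7).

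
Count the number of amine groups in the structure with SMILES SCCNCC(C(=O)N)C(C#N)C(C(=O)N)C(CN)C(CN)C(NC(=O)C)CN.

Working along the chain:
  HSCH2: –SH on an sp³ carbon → thiol.
  CH2NHCH2: C–N–C with sp³ carbons and no adjacent C=O → amine (secondary).
  CH(CONH2): pendant –CONH2: carbonyl C bonded to C and N → amide.
  CH(CN): pendant –C≡N: nitrile.
  CH(CONH2): pendant –CONH2: carbonyl C bonded to C and N → amide.
  CH(CH2NH2): pendant –CH2NH2: N on sp³ C, no adjacent C=O → amine.
  CH(CH2NH2): pendant –CH2NH2: N on sp³ C, no adjacent C=O → amine.
  CH(NHCOCH3): pendant –NHC(=O)CH3: N bonded to a carbonyl → amide (not amine).
  CH2NH2: –NH2 on an sp³ carbon with no adjacent C=O → amine.
Amine appears at: CH2NHCH2, CH(CH2NH2), CH(CH2NH2), CH2NH2 → 4.

4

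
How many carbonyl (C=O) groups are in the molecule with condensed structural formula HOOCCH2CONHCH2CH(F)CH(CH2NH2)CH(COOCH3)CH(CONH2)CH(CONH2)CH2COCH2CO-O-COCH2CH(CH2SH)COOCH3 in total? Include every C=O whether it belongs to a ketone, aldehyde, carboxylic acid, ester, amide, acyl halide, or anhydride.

HOOC: carboxylic acid, 1 C=O (running total 1).
CH2CONHCH2: amide, 1 C=O (running total 2).
CH(COOCH3): ester, 1 C=O (running total 3).
CH(CONH2): amide, 1 C=O (running total 4).
CH(CONH2): amide, 1 C=O (running total 5).
CO: ketone, 1 C=O (running total 6).
CH2CO-O-COCH2: anhydride, 2 C=O (running total 8).
COOCH3: ester, 1 C=O (running total 9).

9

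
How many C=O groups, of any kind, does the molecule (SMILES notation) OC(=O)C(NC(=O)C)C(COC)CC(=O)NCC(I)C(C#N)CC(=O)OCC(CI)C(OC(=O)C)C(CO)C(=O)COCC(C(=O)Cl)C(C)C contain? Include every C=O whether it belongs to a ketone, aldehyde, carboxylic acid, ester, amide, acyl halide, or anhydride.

7

HOOC: carboxylic acid, 1 C=O (running total 1).
CH(NHCOCH3): amide, 1 C=O (running total 2).
CH2CONHCH2: amide, 1 C=O (running total 3).
CH2COOCH2: ester, 1 C=O (running total 4).
CH(OCOCH3): ester, 1 C=O (running total 5).
CO: ketone, 1 C=O (running total 6).
CH(COCl): acyl halide, 1 C=O (running total 7).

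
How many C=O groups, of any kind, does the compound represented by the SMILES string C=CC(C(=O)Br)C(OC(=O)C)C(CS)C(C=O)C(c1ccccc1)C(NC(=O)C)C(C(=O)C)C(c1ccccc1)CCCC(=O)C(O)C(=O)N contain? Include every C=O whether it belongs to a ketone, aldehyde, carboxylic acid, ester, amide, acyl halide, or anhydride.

7

CH(COBr): acyl halide, 1 C=O (running total 1).
CH(OCOCH3): ester, 1 C=O (running total 2).
CH(CHO): aldehyde, 1 C=O (running total 3).
CH(NHCOCH3): amide, 1 C=O (running total 4).
CH(COCH3): ketone, 1 C=O (running total 5).
CO: ketone, 1 C=O (running total 6).
CONH2: amide, 1 C=O (running total 7).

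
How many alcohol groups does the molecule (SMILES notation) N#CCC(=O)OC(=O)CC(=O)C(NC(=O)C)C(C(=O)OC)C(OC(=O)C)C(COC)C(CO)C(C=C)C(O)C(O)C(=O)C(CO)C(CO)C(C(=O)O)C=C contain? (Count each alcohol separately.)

5

Reading the structure from left to right:
  N≡C: N≡C–: carbon triple-bonded to nitrogen → nitrile.
  CH2CO-O-COCH2: two acyl groups sharing one oxygen, –C(=O)–O–C(=O)– → anhydride.
  CO: –C(=O)– with carbon on both sides → ketone.
  CH(NHCOCH3): pendant –NHC(=O)CH3: N bonded to a carbonyl → amide (not amine).
  CH(COOCH3): pendant –COOCH3: carbonyl C bonded to C and –OCH3 → ester.
  CH(OCOCH3): pendant –OC(=O)CH3: an acyloxy group → ester.
  CH(CH2OCH3): pendant –CH2OCH3: C–O–C linkage → ether.
  CH(CH2OH): pendant –CH2OH on an sp³ backbone C → alcohol.
  CH(CH=CH2): pendant –CH=CH2: C=C double bond → alkene.
  CH(OH): –OH on an sp³ carbon → alcohol (secondary).
  CH(OH): –OH on an sp³ carbon → alcohol (secondary).
  CO: –C(=O)– with carbon on both sides → ketone.
  CH(CH2OH): pendant –CH2OH on an sp³ backbone C → alcohol.
  CH(CH2OH): pendant –CH2OH on an sp³ backbone C → alcohol.
  CH(COOH): pendant –COOH: carbonyl C bonded to C and –OH → carboxylic acid.
  CH=CH2: C=C double bond → alkene.
Alcohol appears at: CH(CH2OH), CH(OH), CH(OH), CH(CH2OH), CH(CH2OH) → 5.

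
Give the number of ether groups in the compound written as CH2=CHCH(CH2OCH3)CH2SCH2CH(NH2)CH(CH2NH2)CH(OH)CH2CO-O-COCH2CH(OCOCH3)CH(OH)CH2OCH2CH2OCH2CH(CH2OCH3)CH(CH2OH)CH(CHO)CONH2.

4

C=C double bond → alkene.
pendant –CH2OCH3: C–O–C linkage → ether.
C–S–C linkage → sulfide (thioether).
–NH2 on an sp³ carbon with no adjacent C=O → amine.
pendant –CH2NH2: N on sp³ C, no adjacent C=O → amine.
–OH on an sp³ carbon → alcohol (secondary).
two acyl groups sharing one oxygen, –C(=O)–O–C(=O)– → anhydride.
pendant –OC(=O)CH3: an acyloxy group → ester.
–OH on an sp³ carbon → alcohol (secondary).
C–O–C with sp³ carbons on both sides and no adjacent C=O → ether.
C–O–C with sp³ carbons on both sides and no adjacent C=O → ether.
pendant –CH2OCH3: C–O–C linkage → ether.
pendant –CH2OH on an sp³ backbone C → alcohol.
pendant –CHO: carbonyl C bonded to C and H → aldehyde.
–C(=O)NH2: carbonyl C bonded to C and to N → amide (the N is not a separate amine).
Ether appears at: CH(CH2OCH3), CH2OCH2, CH2OCH2, CH(CH2OCH3) → 4.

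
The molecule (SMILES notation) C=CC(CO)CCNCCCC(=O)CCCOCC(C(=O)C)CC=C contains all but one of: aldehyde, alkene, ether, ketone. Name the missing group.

ether: present (CH2OCH2 — C–O–C with sp³ carbons on both sides and no adjacent C=O → ether).
alkene: present (CH2=CH — C=C double bond → alkene).
ketone: present (CO — –C(=O)– with carbon on both sides → ketone).
aldehyde: absent. In each of CO and CH(COCH3), the carbonyl carbon is bonded to two carbons, so it is a ketone, not an aldehyde.

aldehyde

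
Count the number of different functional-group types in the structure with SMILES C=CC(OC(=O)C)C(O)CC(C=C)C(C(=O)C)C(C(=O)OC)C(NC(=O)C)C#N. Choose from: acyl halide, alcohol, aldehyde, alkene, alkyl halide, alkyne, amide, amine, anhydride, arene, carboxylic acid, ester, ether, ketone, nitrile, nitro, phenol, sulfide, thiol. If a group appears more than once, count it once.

6

C=C double bond → alkene.
pendant –OC(=O)CH3: an acyloxy group → ester.
–OH on an sp³ carbon → alcohol (secondary).
pendant –CH=CH2: C=C double bond → alkene.
pendant –COCH3: carbonyl C bonded to two carbons → ketone.
pendant –COOCH3: carbonyl C bonded to C and –OCH3 → ester.
pendant –NHC(=O)CH3: N bonded to a carbonyl → amide (not amine).
–C≡N: carbon triple-bonded to nitrogen → nitrile.
Distinct types present: alcohol, alkene, amide, ester, ketone, nitrile.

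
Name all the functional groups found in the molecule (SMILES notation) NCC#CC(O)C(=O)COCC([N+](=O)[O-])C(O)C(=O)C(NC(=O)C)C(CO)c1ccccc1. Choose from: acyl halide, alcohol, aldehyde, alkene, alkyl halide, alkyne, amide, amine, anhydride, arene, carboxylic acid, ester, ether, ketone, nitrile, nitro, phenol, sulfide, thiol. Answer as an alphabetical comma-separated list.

alcohol, alkyne, amide, amine, arene, ether, ketone, nitro

–NH2 on an sp³ carbon with no adjacent C=O → amine.
C≡C triple bond → alkyne.
–OH on an sp³ carbon → alcohol (secondary).
–C(=O)– with carbon on both sides → ketone.
C–O–C with sp³ carbons on both sides and no adjacent C=O → ether.
–NO2 on an sp³ carbon → nitro (the N=O is not a carbonyl).
–OH on an sp³ carbon → alcohol (secondary).
–C(=O)– with carbon on both sides → ketone.
pendant –NHC(=O)CH3: N bonded to a carbonyl → amide (not amine).
pendant –CH2OH on an sp³ backbone C → alcohol.
–C6H5 phenyl ring → arene.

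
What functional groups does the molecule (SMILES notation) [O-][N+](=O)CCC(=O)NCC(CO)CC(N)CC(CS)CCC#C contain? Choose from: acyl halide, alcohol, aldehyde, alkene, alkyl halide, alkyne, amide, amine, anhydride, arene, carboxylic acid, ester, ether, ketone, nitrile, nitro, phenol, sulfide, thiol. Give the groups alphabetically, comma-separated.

alcohol, alkyne, amide, amine, nitro, thiol

Working along the chain:
  O2NCH2: –NO2 on carbon → nitro group.
  CH2CONHCH2: –C(=O)–N– linkage → amide (the N is not an amine).
  CH(CH2OH): pendant –CH2OH on an sp³ backbone C → alcohol.
  CH(NH2): –NH2 on an sp³ carbon with no adjacent C=O → amine.
  CH(CH2SH): pendant –CH2SH → thiol.
  C≡CH: C≡C triple bond → alkyne.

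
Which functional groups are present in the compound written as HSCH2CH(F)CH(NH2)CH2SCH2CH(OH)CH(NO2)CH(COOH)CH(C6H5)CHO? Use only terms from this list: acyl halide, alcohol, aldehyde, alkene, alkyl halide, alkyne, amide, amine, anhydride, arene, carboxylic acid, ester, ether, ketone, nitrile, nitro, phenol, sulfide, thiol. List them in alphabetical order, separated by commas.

alcohol, aldehyde, alkyl halide, amine, arene, carboxylic acid, nitro, sulfide, thiol

–SH on an sp³ carbon → thiol.
halogen on an sp³ carbon → alkyl halide.
–NH2 on an sp³ carbon with no adjacent C=O → amine.
C–S–C linkage → sulfide (thioether).
–OH on an sp³ carbon → alcohol (secondary).
–NO2 on an sp³ carbon → nitro (the N=O is not a carbonyl).
pendant –COOH: carbonyl C bonded to C and –OH → carboxylic acid.
pendant –C6H5: benzene ring → arene.
terminal –CHO: carbonyl C bonded to H and C → aldehyde.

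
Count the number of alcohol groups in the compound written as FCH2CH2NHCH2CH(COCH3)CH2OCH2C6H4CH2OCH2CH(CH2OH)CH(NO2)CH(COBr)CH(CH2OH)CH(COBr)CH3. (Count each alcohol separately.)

Working along the chain:
  FCH2: halogen on an sp³ carbon → alkyl halide.
  CH2NHCH2: C–N–C with sp³ carbons and no adjacent C=O → amine (secondary).
  CH(COCH3): pendant –COCH3: carbonyl C bonded to two carbons → ketone.
  CH2OCH2: C–O–C with sp³ carbons on both sides and no adjacent C=O → ether.
  C6H4: para-disubstituted benzene ring → arene.
  CH2OCH2: C–O–C with sp³ carbons on both sides and no adjacent C=O → ether.
  CH(CH2OH): pendant –CH2OH on an sp³ backbone C → alcohol.
  CH(NO2): –NO2 on an sp³ carbon → nitro (the N=O is not a carbonyl).
  CH(COBr): pendant –C(=O)X: carbonyl C bonded to C and halogen → acyl halide.
  CH(CH2OH): pendant –CH2OH on an sp³ backbone C → alcohol.
  CH(COBr): pendant –C(=O)X: carbonyl C bonded to C and halogen → acyl halide.
Alcohol appears at: CH(CH2OH), CH(CH2OH) → 2.

2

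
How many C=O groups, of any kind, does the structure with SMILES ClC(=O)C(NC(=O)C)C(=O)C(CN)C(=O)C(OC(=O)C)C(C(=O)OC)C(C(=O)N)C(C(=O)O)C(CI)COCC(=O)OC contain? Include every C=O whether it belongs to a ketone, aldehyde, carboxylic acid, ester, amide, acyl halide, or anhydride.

9

ClCO: acyl halide, 1 C=O (running total 1).
CH(NHCOCH3): amide, 1 C=O (running total 2).
CO: ketone, 1 C=O (running total 3).
CO: ketone, 1 C=O (running total 4).
CH(OCOCH3): ester, 1 C=O (running total 5).
CH(COOCH3): ester, 1 C=O (running total 6).
CH(CONH2): amide, 1 C=O (running total 7).
CH(COOH): carboxylic acid, 1 C=O (running total 8).
COOCH3: ester, 1 C=O (running total 9).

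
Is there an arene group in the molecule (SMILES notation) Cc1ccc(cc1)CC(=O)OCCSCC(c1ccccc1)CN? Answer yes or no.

yes

para-disubstituted benzene ring → arene.
–C(=O)–O–C with C on the carbonyl side → ester.
C–S–C linkage → sulfide (thioether).
pendant –C6H5: benzene ring → arene.
–NH2 on an sp³ carbon with no adjacent C=O → amine.
The C6H4 segment supplies the arene: para-disubstituted benzene ring → arene.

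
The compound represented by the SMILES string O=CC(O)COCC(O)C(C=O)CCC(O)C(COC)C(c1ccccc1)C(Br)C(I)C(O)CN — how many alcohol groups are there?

4

Taking each segment in turn:
  OHC: terminal –CHO: carbonyl C bonded to H and C → aldehyde.
  CH(OH): –OH on an sp³ carbon → alcohol (secondary).
  CH2OCH2: C–O–C with sp³ carbons on both sides and no adjacent C=O → ether.
  CH(OH): –OH on an sp³ carbon → alcohol (secondary).
  CH(CHO): pendant –CHO: carbonyl C bonded to C and H → aldehyde.
  CH(OH): –OH on an sp³ carbon → alcohol (secondary).
  CH(CH2OCH3): pendant –CH2OCH3: C–O–C linkage → ether.
  CH(C6H5): pendant –C6H5: benzene ring → arene.
  CH(Br): halogen on an sp³ carbon → alkyl halide.
  CH(I): halogen on an sp³ carbon → alkyl halide.
  CH(OH): –OH on an sp³ carbon → alcohol (secondary).
  CH2NH2: –NH2 on an sp³ carbon with no adjacent C=O → amine.
Alcohol appears at: CH(OH), CH(OH), CH(OH), CH(OH) → 4.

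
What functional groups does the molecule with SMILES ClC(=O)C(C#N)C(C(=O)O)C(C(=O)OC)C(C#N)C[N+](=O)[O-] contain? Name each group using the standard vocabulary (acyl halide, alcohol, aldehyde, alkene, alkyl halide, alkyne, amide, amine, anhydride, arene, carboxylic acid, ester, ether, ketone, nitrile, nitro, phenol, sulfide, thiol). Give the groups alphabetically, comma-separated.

acyl halide, carboxylic acid, ester, nitrile, nitro

Reading the structure from left to right:
  ClCO: –C(=O)Cl: carbonyl C bonded to C and to a halogen → acyl halide (not alkyl halide).
  CH(CN): pendant –C≡N: nitrile.
  CH(COOH): pendant –COOH: carbonyl C bonded to C and –OH → carboxylic acid.
  CH(COOCH3): pendant –COOCH3: carbonyl C bonded to C and –OCH3 → ester.
  CH(CN): pendant –C≡N: nitrile.
  CH2NO2: –NO2 on carbon → nitro group.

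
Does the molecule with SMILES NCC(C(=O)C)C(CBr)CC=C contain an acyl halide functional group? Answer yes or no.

no

–NH2 on an sp³ carbon with no adjacent C=O → amine.
pendant –COCH3: carbonyl C bonded to two carbons → ketone.
pendant –CH2X: halogen on sp³ carbon → alkyl halide.
C=C double bond → alkene.
The groups actually present are: alkene, alkyl halide, amine, ketone.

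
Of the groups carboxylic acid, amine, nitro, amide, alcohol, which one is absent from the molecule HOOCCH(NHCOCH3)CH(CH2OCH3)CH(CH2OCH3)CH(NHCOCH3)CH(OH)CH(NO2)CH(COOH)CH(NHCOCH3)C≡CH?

amine

carboxylic acid: present (HOOC — –COOH: carbonyl C bonded to –OH and C → carboxylic acid (the –OH is not a separate alcohol)).
alcohol: present (CH(OH) — –OH on an sp³ carbon → alcohol (secondary)).
amide: present (CH(NHCOCH3) — pendant –NHC(=O)CH3: N bonded to a carbonyl → amide (not amine)).
nitro: present (CH(NO2) — –NO2 on an sp³ carbon → nitro (the N=O is not a carbonyl)).
amine: absent. In CH(NHCOCH3), the nitrogen is bonded directly to a carbonyl carbon, making it part of an amide, not a free amine.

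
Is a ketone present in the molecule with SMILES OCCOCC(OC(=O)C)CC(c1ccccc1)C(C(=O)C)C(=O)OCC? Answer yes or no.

HO– on an sp³ carbon → alcohol.
C–O–C with sp³ carbons on both sides and no adjacent C=O → ether.
pendant –OC(=O)CH3: an acyloxy group → ester.
pendant –C6H5: benzene ring → arene.
pendant –COCH3: carbonyl C bonded to two carbons → ketone.
–C(=O)OCH2CH3: carbonyl C bonded to C and to –OEt → ester.
The CH(COCH3) segment supplies the ketone: pendant –COCH3: carbonyl C bonded to two carbons → ketone.

yes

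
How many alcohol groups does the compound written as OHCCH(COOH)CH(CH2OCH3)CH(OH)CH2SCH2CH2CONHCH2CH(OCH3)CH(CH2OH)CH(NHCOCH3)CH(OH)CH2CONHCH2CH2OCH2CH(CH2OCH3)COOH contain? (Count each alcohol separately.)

3

terminal –CHO: carbonyl C bonded to H and C → aldehyde.
pendant –COOH: carbonyl C bonded to C and –OH → carboxylic acid.
pendant –CH2OCH3: C–O–C linkage → ether.
–OH on an sp³ carbon → alcohol (secondary).
C–S–C linkage → sulfide (thioether).
–C(=O)–N– linkage → amide (the N is not an amine).
pendant –OCH3: C–O–C with sp³ C, no adjacent C=O → ether.
pendant –CH2OH on an sp³ backbone C → alcohol.
pendant –NHC(=O)CH3: N bonded to a carbonyl → amide (not amine).
–OH on an sp³ carbon → alcohol (secondary).
–C(=O)–N– linkage → amide (the N is not an amine).
C–O–C with sp³ carbons on both sides and no adjacent C=O → ether.
pendant –CH2OCH3: C–O–C linkage → ether.
–COOH: carbonyl C bonded to –OH and C → carboxylic acid (the –OH is not a separate alcohol).
Alcohol appears at: CH(OH), CH(CH2OH), CH(OH) → 3.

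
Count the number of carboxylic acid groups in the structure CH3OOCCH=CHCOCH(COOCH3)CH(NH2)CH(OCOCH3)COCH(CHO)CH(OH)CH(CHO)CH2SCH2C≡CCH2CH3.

0

Taking each segment in turn:
  CH3OOC: CH3O–C(=O)–: carbonyl C bonded to C and to –OCH3 → ester (not ketone + ether).
  CH=CH: C=C double bond → alkene.
  CO: –C(=O)– with carbon on both sides → ketone.
  CH(COOCH3): pendant –COOCH3: carbonyl C bonded to C and –OCH3 → ester.
  CH(NH2): –NH2 on an sp³ carbon with no adjacent C=O → amine.
  CH(OCOCH3): pendant –OC(=O)CH3: an acyloxy group → ester.
  CO: –C(=O)– with carbon on both sides → ketone.
  CH(CHO): pendant –CHO: carbonyl C bonded to C and H → aldehyde.
  CH(OH): –OH on an sp³ carbon → alcohol (secondary).
  CH(CHO): pendant –CHO: carbonyl C bonded to C and H → aldehyde.
  CH2SCH2: C–S–C linkage → sulfide (thioether).
  C≡C: C≡C triple bond → alkyne.
No segment is a carboxylic acid: CH3OOC is ester, not carboxylic acid; CH(COOCH3) is ester, not carboxylic acid; CH(OCOCH3) is ester, not carboxylic acid. → 0.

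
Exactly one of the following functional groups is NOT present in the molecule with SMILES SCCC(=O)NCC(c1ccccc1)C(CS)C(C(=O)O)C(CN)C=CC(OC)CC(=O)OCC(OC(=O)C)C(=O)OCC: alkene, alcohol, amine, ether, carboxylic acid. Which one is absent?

alcohol

alkene: present (CH=CH — C=C double bond → alkene).
ether: present (CH(OCH3) — pendant –OCH3: C–O–C with sp³ C, no adjacent C=O → ether).
carboxylic acid: present (CH(COOH) — pendant –COOH: carbonyl C bonded to C and –OH → carboxylic acid).
amine: present (CH(CH2NH2) — pendant –CH2NH2: N on sp³ C, no adjacent C=O → amine).
alcohol: absent. In CH(COOH), the –OH sits on a carbonyl carbon, making it part of a carboxylic acid, not an alcohol.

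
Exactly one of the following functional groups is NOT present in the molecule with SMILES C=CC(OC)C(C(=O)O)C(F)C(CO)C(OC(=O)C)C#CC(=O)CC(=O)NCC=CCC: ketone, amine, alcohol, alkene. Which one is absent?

alkene: present (CH2=CH — C=C double bond → alkene).
ketone: present (CO — –C(=O)– with carbon on both sides → ketone).
alcohol: present (CH(CH2OH) — pendant –CH2OH on an sp³ backbone C → alcohol).
amine: absent. In CH2CONHCH2, the nitrogen is bonded directly to a carbonyl carbon, making it part of an amide, not a free amine.

amine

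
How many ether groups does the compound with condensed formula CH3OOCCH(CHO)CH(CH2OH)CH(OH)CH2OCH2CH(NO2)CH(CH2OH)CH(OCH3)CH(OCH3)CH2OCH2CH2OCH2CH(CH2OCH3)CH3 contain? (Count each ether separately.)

Reading the structure from left to right:
  CH3OOC: CH3O–C(=O)–: carbonyl C bonded to C and to –OCH3 → ester (not ketone + ether).
  CH(CHO): pendant –CHO: carbonyl C bonded to C and H → aldehyde.
  CH(CH2OH): pendant –CH2OH on an sp³ backbone C → alcohol.
  CH(OH): –OH on an sp³ carbon → alcohol (secondary).
  CH2OCH2: C–O–C with sp³ carbons on both sides and no adjacent C=O → ether.
  CH(NO2): –NO2 on an sp³ carbon → nitro (the N=O is not a carbonyl).
  CH(CH2OH): pendant –CH2OH on an sp³ backbone C → alcohol.
  CH(OCH3): pendant –OCH3: C–O–C with sp³ C, no adjacent C=O → ether.
  CH(OCH3): pendant –OCH3: C–O–C with sp³ C, no adjacent C=O → ether.
  CH2OCH2: C–O–C with sp³ carbons on both sides and no adjacent C=O → ether.
  CH2OCH2: C–O–C with sp³ carbons on both sides and no adjacent C=O → ether.
  CH(CH2OCH3): pendant –CH2OCH3: C–O–C linkage → ether.
Ether appears at: CH2OCH2, CH(OCH3), CH(OCH3), CH2OCH2, CH2OCH2, CH(CH2OCH3) → 6.

6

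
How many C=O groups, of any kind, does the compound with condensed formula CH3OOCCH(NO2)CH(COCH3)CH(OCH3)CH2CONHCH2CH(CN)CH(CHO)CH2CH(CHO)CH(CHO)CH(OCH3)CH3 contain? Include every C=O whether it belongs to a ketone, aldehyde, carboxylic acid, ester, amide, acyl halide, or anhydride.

CH3OOC: ester, 1 C=O (running total 1).
CH(COCH3): ketone, 1 C=O (running total 2).
CH2CONHCH2: amide, 1 C=O (running total 3).
CH(CHO): aldehyde, 1 C=O (running total 4).
CH(CHO): aldehyde, 1 C=O (running total 5).
CH(CHO): aldehyde, 1 C=O (running total 6).

6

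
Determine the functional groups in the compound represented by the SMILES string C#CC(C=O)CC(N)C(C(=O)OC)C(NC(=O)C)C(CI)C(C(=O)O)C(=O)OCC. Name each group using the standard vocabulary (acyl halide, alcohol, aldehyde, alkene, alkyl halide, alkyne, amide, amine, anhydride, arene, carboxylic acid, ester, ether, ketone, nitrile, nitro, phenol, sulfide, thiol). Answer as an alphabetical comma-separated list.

aldehyde, alkyl halide, alkyne, amide, amine, carboxylic acid, ester

Working along the chain:
  HC≡C: C≡C triple bond → alkyne.
  CH(CHO): pendant –CHO: carbonyl C bonded to C and H → aldehyde.
  CH(NH2): –NH2 on an sp³ carbon with no adjacent C=O → amine.
  CH(COOCH3): pendant –COOCH3: carbonyl C bonded to C and –OCH3 → ester.
  CH(NHCOCH3): pendant –NHC(=O)CH3: N bonded to a carbonyl → amide (not amine).
  CH(CH2I): pendant –CH2X: halogen on sp³ carbon → alkyl halide.
  CH(COOH): pendant –COOH: carbonyl C bonded to C and –OH → carboxylic acid.
  COOCH2CH3: –C(=O)OCH2CH3: carbonyl C bonded to C and to –OEt → ester.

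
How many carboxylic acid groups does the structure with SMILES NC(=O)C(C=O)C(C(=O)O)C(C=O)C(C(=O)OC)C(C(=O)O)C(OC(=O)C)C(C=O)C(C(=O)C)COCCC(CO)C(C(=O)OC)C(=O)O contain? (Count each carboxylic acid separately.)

–C(=O)NH2: carbonyl C bonded to C and to N → amide (the N is not a separate amine).
pendant –CHO: carbonyl C bonded to C and H → aldehyde.
pendant –COOH: carbonyl C bonded to C and –OH → carboxylic acid.
pendant –CHO: carbonyl C bonded to C and H → aldehyde.
pendant –COOCH3: carbonyl C bonded to C and –OCH3 → ester.
pendant –COOH: carbonyl C bonded to C and –OH → carboxylic acid.
pendant –OC(=O)CH3: an acyloxy group → ester.
pendant –CHO: carbonyl C bonded to C and H → aldehyde.
pendant –COCH3: carbonyl C bonded to two carbons → ketone.
C–O–C with sp³ carbons on both sides and no adjacent C=O → ether.
pendant –CH2OH on an sp³ backbone C → alcohol.
pendant –COOCH3: carbonyl C bonded to C and –OCH3 → ester.
–COOH: carbonyl C bonded to –OH and C → carboxylic acid (the –OH is not a separate alcohol).
Carboxylic acid appears at: CH(COOH), CH(COOH), COOH → 3.

3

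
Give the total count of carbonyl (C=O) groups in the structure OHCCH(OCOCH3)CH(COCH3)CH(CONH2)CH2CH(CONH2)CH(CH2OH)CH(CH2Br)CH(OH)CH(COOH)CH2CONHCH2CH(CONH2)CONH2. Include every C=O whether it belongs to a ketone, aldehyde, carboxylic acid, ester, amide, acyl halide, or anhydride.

OHC: aldehyde, 1 C=O (running total 1).
CH(OCOCH3): ester, 1 C=O (running total 2).
CH(COCH3): ketone, 1 C=O (running total 3).
CH(CONH2): amide, 1 C=O (running total 4).
CH(CONH2): amide, 1 C=O (running total 5).
CH(COOH): carboxylic acid, 1 C=O (running total 6).
CH2CONHCH2: amide, 1 C=O (running total 7).
CH(CONH2): amide, 1 C=O (running total 8).
CONH2: amide, 1 C=O (running total 9).

9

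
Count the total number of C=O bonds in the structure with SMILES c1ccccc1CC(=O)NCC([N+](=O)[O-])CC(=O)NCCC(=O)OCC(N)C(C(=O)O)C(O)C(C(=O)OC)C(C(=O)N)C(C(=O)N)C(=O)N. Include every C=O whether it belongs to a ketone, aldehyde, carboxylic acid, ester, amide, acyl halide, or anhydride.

CH2CONHCH2: amide, 1 C=O (running total 1).
CH2CONHCH2: amide, 1 C=O (running total 2).
CH2COOCH2: ester, 1 C=O (running total 3).
CH(COOH): carboxylic acid, 1 C=O (running total 4).
CH(COOCH3): ester, 1 C=O (running total 5).
CH(CONH2): amide, 1 C=O (running total 6).
CH(CONH2): amide, 1 C=O (running total 7).
CONH2: amide, 1 C=O (running total 8).

8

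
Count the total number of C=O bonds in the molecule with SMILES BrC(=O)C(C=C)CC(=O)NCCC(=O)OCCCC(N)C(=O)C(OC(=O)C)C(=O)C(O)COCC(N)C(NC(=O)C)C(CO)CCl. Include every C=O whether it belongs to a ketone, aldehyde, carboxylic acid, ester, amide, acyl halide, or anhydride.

7

BrCO: acyl halide, 1 C=O (running total 1).
CH2CONHCH2: amide, 1 C=O (running total 2).
CH2COOCH2: ester, 1 C=O (running total 3).
CO: ketone, 1 C=O (running total 4).
CH(OCOCH3): ester, 1 C=O (running total 5).
CO: ketone, 1 C=O (running total 6).
CH(NHCOCH3): amide, 1 C=O (running total 7).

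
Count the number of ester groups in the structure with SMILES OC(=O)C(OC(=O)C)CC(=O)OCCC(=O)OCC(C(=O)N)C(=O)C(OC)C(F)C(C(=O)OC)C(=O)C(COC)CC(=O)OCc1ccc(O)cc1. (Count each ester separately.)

5

–COOH: carbonyl C bonded to –OH and C → carboxylic acid (the –OH is not a separate alcohol).
pendant –OC(=O)CH3: an acyloxy group → ester.
–C(=O)–O–C with C on the carbonyl side → ester.
–C(=O)–O–C with C on the carbonyl side → ester.
pendant –CONH2: carbonyl C bonded to C and N → amide.
–C(=O)– with carbon on both sides → ketone.
pendant –OCH3: C–O–C with sp³ C, no adjacent C=O → ether.
halogen on an sp³ carbon → alkyl halide.
pendant –COOCH3: carbonyl C bonded to C and –OCH3 → ester.
–C(=O)– with carbon on both sides → ketone.
pendant –CH2OCH3: C–O–C linkage → ether.
–C(=O)–O–C with C on the carbonyl side → ester.
–OH attached directly to an aromatic ring → phenol (not alcohol); the ring itself is an arene.
Ester appears at: CH(OCOCH3), CH2COOCH2, CH2COOCH2, CH(COOCH3), CH2COOCH2 → 5.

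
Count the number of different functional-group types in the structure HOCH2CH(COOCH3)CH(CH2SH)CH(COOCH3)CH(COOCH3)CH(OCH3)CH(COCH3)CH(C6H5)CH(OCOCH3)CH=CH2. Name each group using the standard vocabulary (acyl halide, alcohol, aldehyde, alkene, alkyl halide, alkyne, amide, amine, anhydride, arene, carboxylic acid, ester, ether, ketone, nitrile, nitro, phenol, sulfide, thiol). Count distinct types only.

7

Working along the chain:
  HOCH2: HO– on an sp³ carbon → alcohol.
  CH(COOCH3): pendant –COOCH3: carbonyl C bonded to C and –OCH3 → ester.
  CH(CH2SH): pendant –CH2SH → thiol.
  CH(COOCH3): pendant –COOCH3: carbonyl C bonded to C and –OCH3 → ester.
  CH(COOCH3): pendant –COOCH3: carbonyl C bonded to C and –OCH3 → ester.
  CH(OCH3): pendant –OCH3: C–O–C with sp³ C, no adjacent C=O → ether.
  CH(COCH3): pendant –COCH3: carbonyl C bonded to two carbons → ketone.
  CH(C6H5): pendant –C6H5: benzene ring → arene.
  CH(OCOCH3): pendant –OC(=O)CH3: an acyloxy group → ester.
  CH=CH2: C=C double bond → alkene.
Distinct types present: alcohol, alkene, arene, ester, ether, ketone, thiol.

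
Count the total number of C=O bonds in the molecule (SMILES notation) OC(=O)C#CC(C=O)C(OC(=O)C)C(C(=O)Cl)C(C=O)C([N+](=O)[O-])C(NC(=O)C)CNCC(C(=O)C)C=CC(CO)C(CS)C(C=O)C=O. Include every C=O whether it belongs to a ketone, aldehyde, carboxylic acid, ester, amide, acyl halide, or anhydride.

HOOC: carboxylic acid, 1 C=O (running total 1).
CH(CHO): aldehyde, 1 C=O (running total 2).
CH(OCOCH3): ester, 1 C=O (running total 3).
CH(COCl): acyl halide, 1 C=O (running total 4).
CH(CHO): aldehyde, 1 C=O (running total 5).
CH(NHCOCH3): amide, 1 C=O (running total 6).
CH(COCH3): ketone, 1 C=O (running total 7).
CH(CHO): aldehyde, 1 C=O (running total 8).
CHO: aldehyde, 1 C=O (running total 9).

9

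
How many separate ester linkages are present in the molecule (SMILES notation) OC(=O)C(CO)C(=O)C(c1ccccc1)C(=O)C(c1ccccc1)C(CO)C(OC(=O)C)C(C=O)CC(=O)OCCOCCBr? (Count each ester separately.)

2

Taking each segment in turn:
  HOOC: –COOH: carbonyl C bonded to –OH and C → carboxylic acid (the –OH is not a separate alcohol).
  CH(CH2OH): pendant –CH2OH on an sp³ backbone C → alcohol.
  CO: –C(=O)– with carbon on both sides → ketone.
  CH(C6H5): pendant –C6H5: benzene ring → arene.
  CO: –C(=O)– with carbon on both sides → ketone.
  CH(C6H5): pendant –C6H5: benzene ring → arene.
  CH(CH2OH): pendant –CH2OH on an sp³ backbone C → alcohol.
  CH(OCOCH3): pendant –OC(=O)CH3: an acyloxy group → ester.
  CH(CHO): pendant –CHO: carbonyl C bonded to C and H → aldehyde.
  CH2COOCH2: –C(=O)–O–C with C on the carbonyl side → ester.
  CH2OCH2: C–O–C with sp³ carbons on both sides and no adjacent C=O → ether.
  CH2Br: halogen on an sp³ carbon → alkyl halide.
Ester appears at: CH(OCOCH3), CH2COOCH2 → 2.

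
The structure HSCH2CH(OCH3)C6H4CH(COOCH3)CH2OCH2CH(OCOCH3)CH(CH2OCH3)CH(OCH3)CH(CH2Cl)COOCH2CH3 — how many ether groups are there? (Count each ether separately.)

–SH on an sp³ carbon → thiol.
pendant –OCH3: C–O–C with sp³ C, no adjacent C=O → ether.
para-disubstituted benzene ring → arene.
pendant –COOCH3: carbonyl C bonded to C and –OCH3 → ester.
C–O–C with sp³ carbons on both sides and no adjacent C=O → ether.
pendant –OC(=O)CH3: an acyloxy group → ester.
pendant –CH2OCH3: C–O–C linkage → ether.
pendant –OCH3: C–O–C with sp³ C, no adjacent C=O → ether.
pendant –CH2X: halogen on sp³ carbon → alkyl halide.
–C(=O)OCH2CH3: carbonyl C bonded to C and to –OEt → ester.
Ether appears at: CH(OCH3), CH2OCH2, CH(CH2OCH3), CH(OCH3) → 4.

4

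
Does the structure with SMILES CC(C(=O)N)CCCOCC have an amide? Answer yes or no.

Taking each segment in turn:
  CH(CONH2): pendant –CONH2: carbonyl C bonded to C and N → amide.
  CH2OCH2: C–O–C with sp³ carbons on both sides and no adjacent C=O → ether.
The CH(CONH2) segment supplies the amide: pendant –CONH2: carbonyl C bonded to C and N → amide.

yes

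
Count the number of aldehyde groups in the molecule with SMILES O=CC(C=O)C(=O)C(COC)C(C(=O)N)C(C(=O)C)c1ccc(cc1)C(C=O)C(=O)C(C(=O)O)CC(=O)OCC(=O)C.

terminal –CHO: carbonyl C bonded to H and C → aldehyde.
pendant –CHO: carbonyl C bonded to C and H → aldehyde.
–C(=O)– with carbon on both sides → ketone.
pendant –CH2OCH3: C–O–C linkage → ether.
pendant –CONH2: carbonyl C bonded to C and N → amide.
pendant –COCH3: carbonyl C bonded to two carbons → ketone.
para-disubstituted benzene ring → arene.
pendant –CHO: carbonyl C bonded to C and H → aldehyde.
–C(=O)– with carbon on both sides → ketone.
pendant –COOH: carbonyl C bonded to C and –OH → carboxylic acid.
–C(=O)–O–C with C on the carbonyl side → ester.
–C(=O)– with carbon on both sides → ketone.
Aldehyde appears at: OHC, CH(CHO), CH(CHO) → 3.

3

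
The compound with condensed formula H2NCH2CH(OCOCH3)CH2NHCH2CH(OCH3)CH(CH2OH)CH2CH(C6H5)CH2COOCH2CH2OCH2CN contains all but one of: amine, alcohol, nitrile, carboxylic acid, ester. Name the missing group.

carboxylic acid

amine: present (H2NCH2 — –NH2 on an sp³ carbon with no adjacent C=O → amine).
alcohol: present (CH(CH2OH) — pendant –CH2OH on an sp³ backbone C → alcohol).
ester: present (CH(OCOCH3) — pendant –OC(=O)CH3: an acyloxy group → ester).
nitrile: present (CN — –C≡N: carbon triple-bonded to nitrogen → nitrile).
carboxylic acid: absent. In each of CH(OCOCH3) and CH2COOCH2, the acyl oxygen is bonded to carbon (–O–C), not to H, so this is an ester.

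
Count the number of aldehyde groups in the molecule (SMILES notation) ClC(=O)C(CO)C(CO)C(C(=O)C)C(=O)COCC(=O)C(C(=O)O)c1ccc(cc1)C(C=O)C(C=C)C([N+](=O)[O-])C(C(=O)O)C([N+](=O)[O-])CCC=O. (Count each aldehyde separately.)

2

–C(=O)Cl: carbonyl C bonded to C and to a halogen → acyl halide (not alkyl halide).
pendant –CH2OH on an sp³ backbone C → alcohol.
pendant –CH2OH on an sp³ backbone C → alcohol.
pendant –COCH3: carbonyl C bonded to two carbons → ketone.
–C(=O)– with carbon on both sides → ketone.
C–O–C with sp³ carbons on both sides and no adjacent C=O → ether.
–C(=O)– with carbon on both sides → ketone.
pendant –COOH: carbonyl C bonded to C and –OH → carboxylic acid.
para-disubstituted benzene ring → arene.
pendant –CHO: carbonyl C bonded to C and H → aldehyde.
pendant –CH=CH2: C=C double bond → alkene.
–NO2 on an sp³ carbon → nitro (the N=O is not a carbonyl).
pendant –COOH: carbonyl C bonded to C and –OH → carboxylic acid.
–NO2 on an sp³ carbon → nitro (the N=O is not a carbonyl).
terminal –CHO: carbonyl C bonded to H and C → aldehyde.
Aldehyde appears at: CH(CHO), CHO → 2.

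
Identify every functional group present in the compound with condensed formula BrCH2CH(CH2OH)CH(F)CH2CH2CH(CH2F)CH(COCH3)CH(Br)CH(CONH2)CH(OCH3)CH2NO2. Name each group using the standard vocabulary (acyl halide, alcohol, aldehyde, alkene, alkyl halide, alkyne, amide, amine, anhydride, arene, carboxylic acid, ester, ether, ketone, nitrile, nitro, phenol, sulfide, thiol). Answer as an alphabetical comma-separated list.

alcohol, alkyl halide, amide, ether, ketone, nitro

Working along the chain:
  BrCH2: halogen on an sp³ carbon → alkyl halide.
  CH(CH2OH): pendant –CH2OH on an sp³ backbone C → alcohol.
  CH(F): halogen on an sp³ carbon → alkyl halide.
  CH(CH2F): pendant –CH2X: halogen on sp³ carbon → alkyl halide.
  CH(COCH3): pendant –COCH3: carbonyl C bonded to two carbons → ketone.
  CH(Br): halogen on an sp³ carbon → alkyl halide.
  CH(CONH2): pendant –CONH2: carbonyl C bonded to C and N → amide.
  CH(OCH3): pendant –OCH3: C–O–C with sp³ C, no adjacent C=O → ether.
  CH2NO2: –NO2 on carbon → nitro group.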